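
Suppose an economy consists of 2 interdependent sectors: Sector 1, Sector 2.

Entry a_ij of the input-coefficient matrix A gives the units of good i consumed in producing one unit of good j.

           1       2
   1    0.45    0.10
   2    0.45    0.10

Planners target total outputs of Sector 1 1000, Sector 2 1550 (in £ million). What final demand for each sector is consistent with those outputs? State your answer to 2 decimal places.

d_1 = 395.00, d_2 = 945.00

I − A =
  [   0.55    -0.10]
  [  -0.45     0.90]
d = (I − A) x:
  d_1 = (+0.55)·1000 + (-0.10)·1550 = 395.00
  d_2 = (-0.45)·1000 + (+0.90)·1550 = 945.00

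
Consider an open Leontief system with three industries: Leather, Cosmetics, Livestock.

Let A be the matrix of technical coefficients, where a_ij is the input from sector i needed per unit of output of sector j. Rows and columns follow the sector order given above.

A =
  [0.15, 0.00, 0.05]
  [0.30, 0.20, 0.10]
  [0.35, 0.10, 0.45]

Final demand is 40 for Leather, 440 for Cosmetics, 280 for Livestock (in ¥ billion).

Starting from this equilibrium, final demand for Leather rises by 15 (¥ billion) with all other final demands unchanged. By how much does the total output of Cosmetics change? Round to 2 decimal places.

Δx_2 = 8.57

I − A =
  [   0.85     0.00    -0.05]
  [  -0.30     0.80    -0.10]
  [  -0.35    -0.10     0.55]
Cofactors of I−A, C_ij = (−1)^(i+j)·(minor ij) (rows/columns in the sector order above):
  C_11 = (0.80)(0.55) − (-0.10)(-0.10) = 0.4300
  C_12 = −[(-0.30)(0.55) − (-0.10)(-0.35)] = 0.2000
  C_13 = (-0.30)(-0.10) − (0.80)(-0.35) = 0.3100
  C_21 = −[(0.00)(0.55) − (-0.05)(-0.10)] = 0.0050
  C_22 = (0.85)(0.55) − (-0.05)(-0.35) = 0.4500
  C_23 = −[(0.85)(-0.10) − (0.00)(-0.35)] = 0.0850
  C_31 = (0.00)(-0.10) − (-0.05)(0.80) = 0.0400
  C_32 = −[(0.85)(-0.10) − (-0.05)(-0.30)] = 0.1000
  C_33 = (0.85)(0.80) − (0.00)(-0.30) = 0.6800
det(I−A) = Σ_j (I−A)_1j·C_1j = (0.85)(0.4300) + (0.00)(0.2000) + (-0.05)(0.3100) = 0.3500
adj(I−A) = Cᵀ =
  [ 0.4300   0.0050   0.0400]
  [ 0.2000   0.4500   0.1000]
  [ 0.3100   0.0850   0.6800]
(I − A)⁻¹ = adj(I−A) / det(I−A) ≈
  [   1.2286     0.0143     0.1143]
  [   0.5714     1.2857     0.2857]
  [   0.8857     0.2429     1.9429]
Δx = (I − A)⁻¹ Δd with Δd having +15 in the Leather component and 0 elsewhere.
So Δx_2 = L_21 · (+15), where L_21 = adj(I−A)_21 / det(I−A) = 0.2000 / 0.3500.
Δx_2 = 0.2000 × (+15) / 0.3500 = 3.00 / 0.3500 ≈ 8.57.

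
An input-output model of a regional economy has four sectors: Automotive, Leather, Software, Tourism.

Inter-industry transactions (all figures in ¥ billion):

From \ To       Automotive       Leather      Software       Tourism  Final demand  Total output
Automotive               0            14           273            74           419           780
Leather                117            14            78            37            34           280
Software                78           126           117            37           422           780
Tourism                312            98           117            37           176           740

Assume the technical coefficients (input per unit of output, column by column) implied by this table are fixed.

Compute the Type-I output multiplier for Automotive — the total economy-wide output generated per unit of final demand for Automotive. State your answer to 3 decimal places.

Technical coefficients a_ij = z_ij / X_j:
  a_11 = 0/780 = 0.00, a_21 = 117/780 = 0.15, a_31 = 78/780 = 0.10, a_41 = 312/780 = 0.40
  a_12 = 14/280 = 0.05, a_22 = 14/280 = 0.05, a_32 = 126/280 = 0.45, a_42 = 98/280 = 0.35
  a_13 = 273/780 = 0.35, a_23 = 78/780 = 0.10, a_33 = 117/780 = 0.15, a_43 = 117/780 = 0.15
  a_14 = 74/740 = 0.10, a_24 = 37/740 = 0.05, a_34 = 37/740 = 0.05, a_44 = 37/740 = 0.05
I − A =
  [   1.00    -0.05    -0.35    -0.10]
  [  -0.15     0.95    -0.10    -0.05]
  [  -0.10    -0.45     0.85    -0.05]
  [  -0.40    -0.35    -0.15     0.95]
Compute the cofactors C_ij = (−1)^(i+j)·(3×3 minor ij) of I−A; the adjugate is their transpose:
adj(I−A) = Cᵀ =
  [ 0.697250   0.232250   0.332625   0.103125]
  [ 0.149250   0.724250   0.157625   0.062125]
  [ 0.183250   0.436250   0.833625   0.086125]
  [ 0.377500   0.433500   0.329750   0.698750]
det(I−A) = Σ_j (I−A)_1j·C_1j = (1.00)(0.697250) + (-0.05)(0.149250) + (-0.35)(0.183250) + (-0.10)(0.377500) = 0.5879
(I − A)⁻¹ = adj(I−A) / det(I−A) ≈
  [   1.1860     0.3951     0.5658     0.1754]
  [   0.2539     1.2319     0.2681     0.1057]
  [   0.3117     0.7420     1.4180     0.1465]
  [   0.6421     0.7374     0.5609     1.1886]
The output multiplier for sector j is the column-j sum of the Leontief inverse (I − A)⁻¹ = adj(I−A) / det(I−A).
Column 1 of adj(I−A): (0.697250, 0.149250, 0.183250, 0.377500); det(I−A) = 0.5879.
m_1 = (0.697250 + 0.149250 + 0.183250 + 0.377500) / 0.5879 = 1.40725 / 0.5879 ≈ 2.394.

m_1 = 2.394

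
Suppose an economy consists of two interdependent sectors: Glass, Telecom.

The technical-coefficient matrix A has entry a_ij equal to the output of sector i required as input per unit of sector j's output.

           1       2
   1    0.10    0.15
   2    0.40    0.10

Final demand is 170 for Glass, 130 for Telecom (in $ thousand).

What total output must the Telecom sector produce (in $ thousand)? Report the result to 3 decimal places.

x_2 = 246.667

I − A =
  [   0.90    -0.15]
  [  -0.40     0.90]
det(I−A) = (0.90)(0.90) − (-0.15)(-0.40) = 0.7500
adj(I−A) = [[0.90, 0.15], [0.40, 0.90]]
(I − A)⁻¹ = adj(I−A) / det(I−A) ≈
  [   1.2000     0.2000]
  [   0.5333     1.2000]
x = (I − A)⁻¹ d = adj(I−A)·d / det(I−A), with det(I−A) = 0.7500:
  x_1 = (0.90·170 + 0.15·130) / 0.7500 = 172.50 / 0.7500 = 230.000
  x_2 = (0.40·170 + 0.90·130) / 0.7500 = 185.00 / 0.7500 ≈ 246.667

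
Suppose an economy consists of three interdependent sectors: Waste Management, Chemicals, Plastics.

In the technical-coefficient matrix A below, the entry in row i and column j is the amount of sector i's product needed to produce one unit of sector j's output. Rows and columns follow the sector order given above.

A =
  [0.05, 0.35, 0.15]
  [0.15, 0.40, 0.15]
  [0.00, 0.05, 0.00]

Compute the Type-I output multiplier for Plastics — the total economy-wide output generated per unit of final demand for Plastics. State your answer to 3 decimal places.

I − A =
  [   0.95    -0.35    -0.15]
  [  -0.15     0.60    -0.15]
  [   0.00    -0.05     1.00]
Cofactors of I−A, C_ij = (−1)^(i+j)·(minor ij) (rows/columns in the sector order above):
  C_11 = (0.60)(1.00) − (-0.15)(-0.05) = 0.5925
  C_12 = −[(-0.15)(1.00) − (-0.15)(0.00)] = 0.1500
  C_13 = (-0.15)(-0.05) − (0.60)(0.00) = 0.0075
  C_21 = −[(-0.35)(1.00) − (-0.15)(-0.05)] = 0.3575
  C_22 = (0.95)(1.00) − (-0.15)(0.00) = 0.9500
  C_23 = −[(0.95)(-0.05) − (-0.35)(0.00)] = 0.0475
  C_31 = (-0.35)(-0.15) − (-0.15)(0.60) = 0.1425
  C_32 = −[(0.95)(-0.15) − (-0.15)(-0.15)] = 0.1650
  C_33 = (0.95)(0.60) − (-0.35)(-0.15) = 0.5175
det(I−A) = Σ_j (I−A)_1j·C_1j = (0.95)(0.5925) + (-0.35)(0.1500) + (-0.15)(0.0075) = 0.50925
adj(I−A) = Cᵀ =
  [ 0.5925   0.3575   0.1425]
  [ 0.1500   0.9500   0.1650]
  [ 0.0075   0.0475   0.5175]
(I − A)⁻¹ = adj(I−A) / det(I−A) ≈
  [   1.1635     0.7020     0.2798]
  [   0.2946     1.8655     0.3240]
  [   0.0147     0.0933     1.0162]
The output multiplier for sector j is the column-j sum of the Leontief inverse (I − A)⁻¹ = adj(I−A) / det(I−A).
Column P of adj(I−A): (0.1425, 0.1650, 0.5175); det(I−A) = 0.50925.
m_P = (0.1425 + 0.1650 + 0.5175) / 0.50925 = 0.825 / 0.50925 ≈ 1.620.

m_P = 1.620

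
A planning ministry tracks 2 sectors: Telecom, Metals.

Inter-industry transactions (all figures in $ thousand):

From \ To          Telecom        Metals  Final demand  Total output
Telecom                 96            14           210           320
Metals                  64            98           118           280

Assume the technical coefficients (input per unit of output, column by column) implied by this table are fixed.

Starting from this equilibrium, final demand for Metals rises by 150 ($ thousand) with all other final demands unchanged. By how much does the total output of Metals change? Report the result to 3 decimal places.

Technical coefficients a_ij = z_ij / X_j:
  a_11 = 96/320 = 0.30, a_21 = 64/320 = 0.20
  a_12 = 14/280 = 0.05, a_22 = 98/280 = 0.35
I − A =
  [   0.70    -0.05]
  [  -0.20     0.65]
det(I−A) = (0.70)(0.65) − (-0.05)(-0.20) = 0.4450
adj(I−A) = [[0.65, 0.05], [0.20, 0.70]]
(I − A)⁻¹ = adj(I−A) / det(I−A) ≈
  [   1.4607     0.1124]
  [   0.4494     1.5730]
Δx = (I − A)⁻¹ Δd with Δd having +150 in the Metals component and 0 elsewhere.
So Δx_2 = L_22 · (+150), where L_22 = adj(I−A)_22 / det(I−A) = 0.70 / 0.4450.
Δx_2 = 0.70 × (+150) / 0.4450 = 105.00 / 0.4450 ≈ 235.955.

Δx_2 = 235.955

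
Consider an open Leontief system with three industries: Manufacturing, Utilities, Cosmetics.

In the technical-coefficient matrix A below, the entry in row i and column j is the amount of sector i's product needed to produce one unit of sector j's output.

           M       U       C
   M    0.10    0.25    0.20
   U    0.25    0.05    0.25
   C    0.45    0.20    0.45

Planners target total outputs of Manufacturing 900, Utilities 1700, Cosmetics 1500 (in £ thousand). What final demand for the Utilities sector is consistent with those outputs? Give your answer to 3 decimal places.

d_U = 1015.000

I − A =
  [   0.90    -0.25    -0.20]
  [  -0.25     0.95    -0.25]
  [  -0.45    -0.20     0.55]
d = (I − A) x:
  d_M = (+0.90)·900 + (-0.25)·1700 + (-0.20)·1500 = 85.000
  d_U = (-0.25)·900 + (+0.95)·1700 + (-0.25)·1500 = 1015.000
  d_C = (-0.45)·900 + (-0.20)·1700 + (+0.55)·1500 = 80.000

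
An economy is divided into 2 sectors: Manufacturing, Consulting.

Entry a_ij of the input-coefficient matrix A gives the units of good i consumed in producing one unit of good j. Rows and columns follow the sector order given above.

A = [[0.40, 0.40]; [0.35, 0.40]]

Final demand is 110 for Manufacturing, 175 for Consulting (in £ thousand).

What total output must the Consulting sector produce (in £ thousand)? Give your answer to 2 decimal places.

I − A =
  [   0.60    -0.40]
  [  -0.35     0.60]
det(I−A) = (0.60)(0.60) − (-0.40)(-0.35) = 0.2200
adj(I−A) = [[0.60, 0.40], [0.35, 0.60]]
(I − A)⁻¹ = adj(I−A) / det(I−A) ≈
  [   2.7273     1.8182]
  [   1.5909     2.7273]
x = (I − A)⁻¹ d = adj(I−A)·d / det(I−A), with det(I−A) = 0.2200:
  x_M = (0.60·110 + 0.40·175) / 0.2200 = 136.00 / 0.2200 ≈ 618.18
  x_C = (0.35·110 + 0.60·175) / 0.2200 = 143.50 / 0.2200 ≈ 652.27

x_C = 652.27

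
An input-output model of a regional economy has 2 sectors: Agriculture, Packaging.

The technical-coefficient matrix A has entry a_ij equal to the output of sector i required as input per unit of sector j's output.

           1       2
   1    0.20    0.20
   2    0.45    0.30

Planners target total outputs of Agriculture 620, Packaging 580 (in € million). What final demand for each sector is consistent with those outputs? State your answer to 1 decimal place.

I − A =
  [   0.80    -0.20]
  [  -0.45     0.70]
d = (I − A) x:
  d_1 = (+0.80)·620 + (-0.20)·580 = 380.0
  d_2 = (-0.45)·620 + (+0.70)·580 = 127.0

d_1 = 380.0, d_2 = 127.0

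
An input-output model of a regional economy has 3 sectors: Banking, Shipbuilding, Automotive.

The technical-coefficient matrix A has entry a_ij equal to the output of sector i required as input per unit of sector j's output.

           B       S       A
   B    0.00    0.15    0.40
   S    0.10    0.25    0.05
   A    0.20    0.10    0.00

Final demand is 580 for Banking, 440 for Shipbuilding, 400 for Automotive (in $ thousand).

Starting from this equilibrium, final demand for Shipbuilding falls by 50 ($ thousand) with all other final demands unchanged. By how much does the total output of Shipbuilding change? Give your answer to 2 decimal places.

Δx_S = -69.22

I − A =
  [   1.00    -0.15    -0.40]
  [  -0.10     0.75    -0.05]
  [  -0.20    -0.10     1.00]
Cofactors of I−A, C_ij = (−1)^(i+j)·(minor ij) (rows/columns in the sector order above):
  C_11 = (0.75)(1.00) − (-0.05)(-0.10) = 0.7450
  C_12 = −[(-0.10)(1.00) − (-0.05)(-0.20)] = 0.1100
  C_13 = (-0.10)(-0.10) − (0.75)(-0.20) = 0.1600
  C_21 = −[(-0.15)(1.00) − (-0.40)(-0.10)] = 0.1900
  C_22 = (1.00)(1.00) − (-0.40)(-0.20) = 0.9200
  C_23 = −[(1.00)(-0.10) − (-0.15)(-0.20)] = 0.1300
  C_31 = (-0.15)(-0.05) − (-0.40)(0.75) = 0.3075
  C_32 = −[(1.00)(-0.05) − (-0.40)(-0.10)] = 0.0900
  C_33 = (1.00)(0.75) − (-0.15)(-0.10) = 0.7350
det(I−A) = Σ_j (I−A)_1j·C_1j = (1.00)(0.7450) + (-0.15)(0.1100) + (-0.40)(0.1600) = 0.6645
adj(I−A) = Cᵀ =
  [ 0.7450   0.1900   0.3075]
  [ 0.1100   0.9200   0.0900]
  [ 0.1600   0.1300   0.7350]
(I − A)⁻¹ = adj(I−A) / det(I−A) ≈
  [   1.1211     0.2859     0.4628]
  [   0.1655     1.3845     0.1354]
  [   0.2408     0.1956     1.1061]
Δx = (I − A)⁻¹ Δd with Δd having -50 in the Shipbuilding component and 0 elsewhere.
So Δx_S = L_SS · (-50), where L_SS = adj(I−A)_SS / det(I−A) = 0.9200 / 0.6645.
Δx_S = 0.9200 × (-50) / 0.6645 = -46.00 / 0.6645 ≈ -69.22.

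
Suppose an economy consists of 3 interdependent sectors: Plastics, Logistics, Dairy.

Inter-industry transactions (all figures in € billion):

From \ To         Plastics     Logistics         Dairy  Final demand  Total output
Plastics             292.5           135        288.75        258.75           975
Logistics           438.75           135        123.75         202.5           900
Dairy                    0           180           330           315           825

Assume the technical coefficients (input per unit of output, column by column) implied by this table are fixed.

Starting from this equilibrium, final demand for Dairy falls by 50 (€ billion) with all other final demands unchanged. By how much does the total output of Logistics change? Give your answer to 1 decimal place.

Technical coefficients a_ij = z_ij / X_j:
  a_11 = 292.5/975 = 0.30, a_21 = 438.75/975 = 0.45, a_31 = 0/975 = 0.00
  a_12 = 135/900 = 0.15, a_22 = 135/900 = 0.15, a_32 = 180/900 = 0.20
  a_13 = 288.75/825 = 0.35, a_23 = 123.75/825 = 0.15, a_33 = 330/825 = 0.40
I − A =
  [   0.70    -0.15    -0.35]
  [  -0.45     0.85    -0.15]
  [   0.00    -0.20     0.60]
Cofactors of I−A, C_ij = (−1)^(i+j)·(minor ij) (rows/columns in the sector order above):
  C_11 = (0.85)(0.60) − (-0.15)(-0.20) = 0.4800
  C_12 = −[(-0.45)(0.60) − (-0.15)(0.00)] = 0.2700
  C_13 = (-0.45)(-0.20) − (0.85)(0.00) = 0.0900
  C_21 = −[(-0.15)(0.60) − (-0.35)(-0.20)] = 0.1600
  C_22 = (0.70)(0.60) − (-0.35)(0.00) = 0.4200
  C_23 = −[(0.70)(-0.20) − (-0.15)(0.00)] = 0.1400
  C_31 = (-0.15)(-0.15) − (-0.35)(0.85) = 0.3200
  C_32 = −[(0.70)(-0.15) − (-0.35)(-0.45)] = 0.2625
  C_33 = (0.70)(0.85) − (-0.15)(-0.45) = 0.5275
det(I−A) = Σ_j (I−A)_1j·C_1j = (0.70)(0.4800) + (-0.15)(0.2700) + (-0.35)(0.0900) = 0.2640
adj(I−A) = Cᵀ =
  [ 0.4800   0.1600   0.3200]
  [ 0.2700   0.4200   0.2625]
  [ 0.0900   0.1400   0.5275]
(I − A)⁻¹ = adj(I−A) / det(I−A) ≈
  [   1.8182     0.6061     1.2121]
  [   1.0227     1.5909     0.9943]
  [   0.3409     0.5303     1.9981]
Δx = (I − A)⁻¹ Δd with Δd having -50 in the Dairy component and 0 elsewhere.
So Δx_2 = L_23 · (-50), where L_23 = adj(I−A)_23 / det(I−A) = 0.2625 / 0.2640.
Δx_2 = 0.2625 × (-50) / 0.2640 = -13.125 / 0.2640 ≈ -49.7.

Δx_2 = -49.7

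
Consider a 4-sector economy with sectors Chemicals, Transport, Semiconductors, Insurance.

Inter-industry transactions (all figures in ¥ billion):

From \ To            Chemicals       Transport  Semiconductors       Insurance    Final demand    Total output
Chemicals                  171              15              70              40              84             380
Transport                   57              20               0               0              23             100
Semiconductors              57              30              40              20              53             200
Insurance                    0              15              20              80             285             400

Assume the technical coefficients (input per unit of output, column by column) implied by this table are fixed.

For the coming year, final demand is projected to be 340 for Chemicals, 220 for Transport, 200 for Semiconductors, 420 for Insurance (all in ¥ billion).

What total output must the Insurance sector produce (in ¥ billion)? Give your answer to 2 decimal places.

x_4 = 718.81

Technical coefficients a_ij = z_ij / X_j:
  a_11 = 171/380 = 0.45, a_21 = 57/380 = 0.15, a_31 = 57/380 = 0.15, a_41 = 0/380 = 0.00
  a_12 = 15/100 = 0.15, a_22 = 20/100 = 0.20, a_32 = 30/100 = 0.30, a_42 = 15/100 = 0.15
  a_13 = 70/200 = 0.35, a_23 = 0/200 = 0.00, a_33 = 40/200 = 0.20, a_43 = 20/200 = 0.10
  a_14 = 40/400 = 0.10, a_24 = 0/400 = 0.00, a_34 = 20/400 = 0.05, a_44 = 80/400 = 0.20
I − A =
  [   0.55    -0.15    -0.35    -0.10]
  [  -0.15     0.80     0.00     0.00]
  [  -0.15    -0.30     0.80    -0.05]
  [   0.00    -0.15    -0.10     0.80]
Compute the cofactors C_ij = (−1)^(i+j)·(3×3 minor ij) of I−A; the adjugate is their transpose:
adj(I−A) = Cᵀ =
  [ 0.508000   0.196875   0.232000   0.078000]
  [ 0.095250   0.305750   0.043500   0.014625]
  [ 0.133125   0.156375   0.331750   0.037375]
  [ 0.034500   0.076875   0.049625   0.276250]
det(I−A) = Σ_j (I−A)_1j·C_1j = (0.55)(0.508000) + (-0.15)(0.095250) + (-0.35)(0.133125) + (-0.10)(0.034500) = 0.21506875
(I − A)⁻¹ = adj(I−A) / det(I−A) ≈
  [   2.3620     0.9154     1.0787     0.3627]
  [   0.4429     1.4216     0.2023     0.0680]
  [   0.6190     0.7271     1.5425     0.1738]
  [   0.1604     0.3574     0.2307     1.2845]
x = (I − A)⁻¹ d = adj(I−A)·d / det(I−A), with det(I−A) = 0.21506875:
  x_1 = (0.508000·340 + 0.196875·220 + 0.232000·200 + 0.078000·420) / 0.21506875 = 295.1925 / 0.21506875 ≈ 1372.55
  x_2 = (0.095250·340 + 0.305750·220 + 0.043500·200 + 0.014625·420) / 0.21506875 = 114.4925 / 0.21506875 ≈ 532.35
  x_3 = (0.133125·340 + 0.156375·220 + 0.331750·200 + 0.037375·420) / 0.21506875 = 161.7125 / 0.21506875 ≈ 751.91
  x_4 = (0.034500·340 + 0.076875·220 + 0.049625·200 + 0.276250·420) / 0.21506875 = 154.5925 / 0.21506875 ≈ 718.81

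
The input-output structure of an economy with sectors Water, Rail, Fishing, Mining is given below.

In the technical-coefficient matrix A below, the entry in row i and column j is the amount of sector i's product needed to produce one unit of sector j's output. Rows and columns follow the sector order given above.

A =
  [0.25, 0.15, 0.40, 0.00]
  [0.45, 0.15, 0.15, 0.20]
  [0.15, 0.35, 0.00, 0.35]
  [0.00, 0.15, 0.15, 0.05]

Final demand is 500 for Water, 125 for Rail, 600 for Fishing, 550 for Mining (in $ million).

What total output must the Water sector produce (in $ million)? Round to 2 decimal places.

I − A =
  [   0.75    -0.15    -0.40     0.00]
  [  -0.45     0.85    -0.15    -0.20]
  [  -0.15    -0.35     1.00    -0.35]
  [   0.00    -0.15    -0.15     0.95]
Compute the cofactors C_ij = (−1)^(i+j)·(3×3 minor ij) of I−A; the adjugate is their transpose:
adj(I−A) = Cᵀ =
  [ 0.664625   0.288625   0.336875   0.184875]
  [ 0.429750   0.616125   0.300375   0.240375]
  [ 0.289875   0.310125   0.519000   0.256500]
  [ 0.113625   0.146250   0.129375   0.413250]
det(I−A) = Σ_j (I−A)_1j·C_1j = (0.75)(0.664625) + (-0.15)(0.429750) + (-0.40)(0.289875) + (0.00)(0.113625) = 0.31805625
(I − A)⁻¹ = adj(I−A) / det(I−A) ≈
  [   2.0896     0.9075     1.0592     0.5813]
  [   1.3512     1.9372     0.9444     0.7558]
  [   0.9114     0.9751     1.6318     0.8065]
  [   0.3572     0.4598     0.4068     1.2993]
x = (I − A)⁻¹ d = adj(I−A)·d / det(I−A), with det(I−A) = 0.31805625:
  x_W = (0.664625·500 + 0.288625·125 + 0.336875·600 + 0.184875·550) / 0.31805625 = 672.196875 / 0.31805625 ≈ 2113.45
  x_R = (0.429750·500 + 0.616125·125 + 0.300375·600 + 0.240375·550) / 0.31805625 = 604.321875 / 0.31805625 ≈ 1900.05
  x_F = (0.289875·500 + 0.310125·125 + 0.519000·600 + 0.256500·550) / 0.31805625 = 636.178125 / 0.31805625 ≈ 2000.21
  x_M = (0.113625·500 + 0.146250·125 + 0.129375·600 + 0.413250·550) / 0.31805625 = 380.00625 / 0.31805625 ≈ 1194.78

x_W = 2113.45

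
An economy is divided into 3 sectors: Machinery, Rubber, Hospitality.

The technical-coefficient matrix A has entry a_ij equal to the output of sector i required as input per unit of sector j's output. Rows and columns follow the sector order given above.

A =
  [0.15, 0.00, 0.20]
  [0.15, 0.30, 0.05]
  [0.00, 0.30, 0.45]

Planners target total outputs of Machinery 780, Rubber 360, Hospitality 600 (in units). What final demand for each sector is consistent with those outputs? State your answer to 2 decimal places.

I − A =
  [   0.85     0.00    -0.20]
  [  -0.15     0.70    -0.05]
  [   0.00    -0.30     0.55]
d = (I − A) x:
  d_M = (+0.85)·780 + (+0.00)·360 + (-0.20)·600 = 543.00
  d_R = (-0.15)·780 + (+0.70)·360 + (-0.05)·600 = 105.00
  d_H = (+0.00)·780 + (-0.30)·360 + (+0.55)·600 = 222.00

d_M = 543.00, d_R = 105.00, d_H = 222.00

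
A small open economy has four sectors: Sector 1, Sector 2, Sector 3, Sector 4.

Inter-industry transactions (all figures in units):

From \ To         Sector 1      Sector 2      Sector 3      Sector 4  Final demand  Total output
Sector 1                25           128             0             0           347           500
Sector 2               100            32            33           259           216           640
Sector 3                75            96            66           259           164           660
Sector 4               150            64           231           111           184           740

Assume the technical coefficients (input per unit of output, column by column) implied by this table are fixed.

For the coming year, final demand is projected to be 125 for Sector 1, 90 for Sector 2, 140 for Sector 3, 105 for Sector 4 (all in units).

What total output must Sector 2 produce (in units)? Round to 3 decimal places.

x_2 = 298.785

Technical coefficients a_ij = z_ij / X_j:
  a_11 = 25/500 = 0.05, a_21 = 100/500 = 0.20, a_31 = 75/500 = 0.15, a_41 = 150/500 = 0.30
  a_12 = 128/640 = 0.20, a_22 = 32/640 = 0.05, a_32 = 96/640 = 0.15, a_42 = 64/640 = 0.10
  a_13 = 0/660 = 0.00, a_23 = 33/660 = 0.05, a_33 = 66/660 = 0.10, a_43 = 231/660 = 0.35
  a_14 = 0/740 = 0.00, a_24 = 259/740 = 0.35, a_34 = 259/740 = 0.35, a_44 = 111/740 = 0.15
I − A =
  [   0.95    -0.20     0.00     0.00]
  [  -0.20     0.95    -0.05    -0.35]
  [  -0.15    -0.15     0.90    -0.35]
  [  -0.30    -0.10    -0.35     0.85]
Compute the cofactors C_ij = (−1)^(i+j)·(3×3 minor ij) of I−A; the adjugate is their transpose:
adj(I−A) = Cᵀ =
  [ 0.552375   0.128500   0.033000   0.066500]
  [ 0.253000   0.610375   0.156750   0.315875]
  [ 0.263875   0.200875   0.678875   0.362250]
  [ 0.333375   0.199875   0.309625   0.767625]
det(I−A) = Σ_j (I−A)_1j·C_1j = (0.95)(0.552375) + (-0.20)(0.253000) + (0.00)(0.263875) + (0.00)(0.333375) = 0.47415625
(I − A)⁻¹ = adj(I−A) / det(I−A) ≈
  [   1.1650     0.2710     0.0696     0.1402]
  [   0.5336     1.2873     0.3306     0.6662]
  [   0.5565     0.4236     1.4318     0.7640]
  [   0.7031     0.4215     0.6530     1.6189]
x = (I − A)⁻¹ d = adj(I−A)·d / det(I−A), with det(I−A) = 0.47415625:
  x_1 = (0.552375·125 + 0.128500·90 + 0.033000·140 + 0.066500·105) / 0.47415625 = 92.214375 / 0.47415625 ≈ 194.481
  x_2 = (0.253000·125 + 0.610375·90 + 0.156750·140 + 0.315875·105) / 0.47415625 = 141.670625 / 0.47415625 ≈ 298.785
  x_3 = (0.263875·125 + 0.200875·90 + 0.678875·140 + 0.362250·105) / 0.47415625 = 184.141875 / 0.47415625 ≈ 388.357
  x_4 = (0.333375·125 + 0.199875·90 + 0.309625·140 + 0.767625·105) / 0.47415625 = 183.60875 / 0.47415625 ≈ 387.233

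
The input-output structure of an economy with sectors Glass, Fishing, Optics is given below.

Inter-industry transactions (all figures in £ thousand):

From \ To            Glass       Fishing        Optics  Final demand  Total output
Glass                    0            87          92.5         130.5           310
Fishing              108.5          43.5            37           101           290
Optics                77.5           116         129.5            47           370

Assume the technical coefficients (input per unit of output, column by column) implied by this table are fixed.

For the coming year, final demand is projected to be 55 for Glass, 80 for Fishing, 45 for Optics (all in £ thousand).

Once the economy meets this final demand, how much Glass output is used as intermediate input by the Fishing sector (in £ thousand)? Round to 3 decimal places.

Technical coefficients a_ij = z_ij / X_j:
  a_GG = 0/310 = 0.00, a_FG = 108.5/310 = 0.35, a_OG = 77.5/310 = 0.25
  a_GF = 87/290 = 0.30, a_FF = 43.5/290 = 0.15, a_OF = 116/290 = 0.40
  a_GO = 92.5/370 = 0.25, a_FO = 37/370 = 0.10, a_OO = 129.5/370 = 0.35
I − A =
  [   1.00    -0.30    -0.25]
  [  -0.35     0.85    -0.10]
  [  -0.25    -0.40     0.65]
Cofactors of I−A, C_ij = (−1)^(i+j)·(minor ij) (rows/columns in the sector order above):
  C_11 = (0.85)(0.65) − (-0.10)(-0.40) = 0.5125
  C_12 = −[(-0.35)(0.65) − (-0.10)(-0.25)] = 0.2525
  C_13 = (-0.35)(-0.40) − (0.85)(-0.25) = 0.3525
  C_21 = −[(-0.30)(0.65) − (-0.25)(-0.40)] = 0.2950
  C_22 = (1.00)(0.65) − (-0.25)(-0.25) = 0.5875
  C_23 = −[(1.00)(-0.40) − (-0.30)(-0.25)] = 0.4750
  C_31 = (-0.30)(-0.10) − (-0.25)(0.85) = 0.2425
  C_32 = −[(1.00)(-0.10) − (-0.25)(-0.35)] = 0.1875
  C_33 = (1.00)(0.85) − (-0.30)(-0.35) = 0.7450
det(I−A) = Σ_j (I−A)_1j·C_1j = (1.00)(0.5125) + (-0.30)(0.2525) + (-0.25)(0.3525) = 0.348625
adj(I−A) = Cᵀ =
  [ 0.5125   0.2950   0.2425]
  [ 0.2525   0.5875   0.1875]
  [ 0.3525   0.4750   0.7450]
(I − A)⁻¹ = adj(I−A) / det(I−A) ≈
  [   1.4701     0.8462     0.6956]
  [   0.7243     1.6852     0.5378]
  [   1.0111     1.3625     2.1370]
First solve x = (I − A)⁻¹ d = adj(I−A)·d / det(I−A); in particular x_F = (0.2525·55 + 0.5875·80 + 0.1875·45) / 0.348625 = 69.325 / 0.348625 ≈ 198.85264.
Intermediate flow from G to F: z_GF = a_GF · x_F = 0.30 × 69.325 / 0.348625 = 20.7975 / 0.348625 ≈ 59.656.

z_GF = 59.656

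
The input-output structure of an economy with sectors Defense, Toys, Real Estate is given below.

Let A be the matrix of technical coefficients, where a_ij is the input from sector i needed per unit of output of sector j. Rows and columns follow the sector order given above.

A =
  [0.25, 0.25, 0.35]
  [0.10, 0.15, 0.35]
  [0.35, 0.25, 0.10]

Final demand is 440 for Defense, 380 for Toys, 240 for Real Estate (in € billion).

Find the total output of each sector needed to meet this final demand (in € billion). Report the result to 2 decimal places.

x_D = 1488.49, x_T = 1095.65, x_R = 1149.87

I − A =
  [   0.75    -0.25    -0.35]
  [  -0.10     0.85    -0.35]
  [  -0.35    -0.25     0.90]
Cofactors of I−A, C_ij = (−1)^(i+j)·(minor ij) (rows/columns in the sector order above):
  C_11 = (0.85)(0.90) − (-0.35)(-0.25) = 0.6775
  C_12 = −[(-0.10)(0.90) − (-0.35)(-0.35)] = 0.2125
  C_13 = (-0.10)(-0.25) − (0.85)(-0.35) = 0.3225
  C_21 = −[(-0.25)(0.90) − (-0.35)(-0.25)] = 0.3125
  C_22 = (0.75)(0.90) − (-0.35)(-0.35) = 0.5525
  C_23 = −[(0.75)(-0.25) − (-0.25)(-0.35)] = 0.2750
  C_31 = (-0.25)(-0.35) − (-0.35)(0.85) = 0.3850
  C_32 = −[(0.75)(-0.35) − (-0.35)(-0.10)] = 0.2975
  C_33 = (0.75)(0.85) − (-0.25)(-0.10) = 0.6125
det(I−A) = Σ_j (I−A)_1j·C_1j = (0.75)(0.6775) + (-0.25)(0.2125) + (-0.35)(0.3225) = 0.342125
adj(I−A) = Cᵀ =
  [ 0.6775   0.3125   0.3850]
  [ 0.2125   0.5525   0.2975]
  [ 0.3225   0.2750   0.6125]
(I − A)⁻¹ = adj(I−A) / det(I−A) ≈
  [   1.9803     0.9134     1.1253]
  [   0.6211     1.6149     0.8696]
  [   0.9426     0.8038     1.7903]
x = (I − A)⁻¹ d = adj(I−A)·d / det(I−A), with det(I−A) = 0.342125:
  x_D = (0.6775·440 + 0.3125·380 + 0.3850·240) / 0.342125 = 509.25 / 0.342125 ≈ 1488.49
  x_T = (0.2125·440 + 0.5525·380 + 0.2975·240) / 0.342125 = 374.85 / 0.342125 ≈ 1095.65
  x_R = (0.3225·440 + 0.2750·380 + 0.6125·240) / 0.342125 = 393.40 / 0.342125 ≈ 1149.87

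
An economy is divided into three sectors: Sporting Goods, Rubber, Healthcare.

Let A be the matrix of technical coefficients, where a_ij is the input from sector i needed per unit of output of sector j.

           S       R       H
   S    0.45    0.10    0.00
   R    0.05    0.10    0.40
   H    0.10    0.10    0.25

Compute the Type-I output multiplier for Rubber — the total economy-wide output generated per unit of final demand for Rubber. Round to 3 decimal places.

I − A =
  [   0.55    -0.10     0.00]
  [  -0.05     0.90    -0.40]
  [  -0.10    -0.10     0.75]
Cofactors of I−A, C_ij = (−1)^(i+j)·(minor ij) (rows/columns in the sector order above):
  C_11 = (0.90)(0.75) − (-0.40)(-0.10) = 0.6350
  C_12 = −[(-0.05)(0.75) − (-0.40)(-0.10)] = 0.0775
  C_13 = (-0.05)(-0.10) − (0.90)(-0.10) = 0.0950
  C_21 = −[(-0.10)(0.75) − (0.00)(-0.10)] = 0.0750
  C_22 = (0.55)(0.75) − (0.00)(-0.10) = 0.4125
  C_23 = −[(0.55)(-0.10) − (-0.10)(-0.10)] = 0.0650
  C_31 = (-0.10)(-0.40) − (0.00)(0.90) = 0.0400
  C_32 = −[(0.55)(-0.40) − (0.00)(-0.05)] = 0.2200
  C_33 = (0.55)(0.90) − (-0.10)(-0.05) = 0.4900
det(I−A) = Σ_j (I−A)_1j·C_1j = (0.55)(0.6350) + (-0.10)(0.0775) + (0.00)(0.0950) = 0.3415
adj(I−A) = Cᵀ =
  [ 0.6350   0.0750   0.0400]
  [ 0.0775   0.4125   0.2200]
  [ 0.0950   0.0650   0.4900]
(I − A)⁻¹ = adj(I−A) / det(I−A) ≈
  [   1.8594     0.2196     0.1171]
  [   0.2269     1.2079     0.6442]
  [   0.2782     0.1903     1.4348]
The output multiplier for sector j is the column-j sum of the Leontief inverse (I − A)⁻¹ = adj(I−A) / det(I−A).
Column R of adj(I−A): (0.0750, 0.4125, 0.0650); det(I−A) = 0.3415.
m_R = (0.0750 + 0.4125 + 0.0650) / 0.3415 = 0.5525 / 0.3415 ≈ 1.618.

m_R = 1.618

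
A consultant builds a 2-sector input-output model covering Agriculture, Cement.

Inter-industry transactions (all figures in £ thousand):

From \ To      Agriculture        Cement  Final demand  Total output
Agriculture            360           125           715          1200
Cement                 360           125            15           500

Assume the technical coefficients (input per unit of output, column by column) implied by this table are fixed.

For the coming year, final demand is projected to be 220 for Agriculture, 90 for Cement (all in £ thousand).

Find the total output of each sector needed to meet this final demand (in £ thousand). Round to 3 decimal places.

Technical coefficients a_ij = z_ij / X_j:
  a_11 = 360/1200 = 0.30, a_21 = 360/1200 = 0.30
  a_12 = 125/500 = 0.25, a_22 = 125/500 = 0.25
I − A =
  [   0.70    -0.25]
  [  -0.30     0.75]
det(I−A) = (0.70)(0.75) − (-0.25)(-0.30) = 0.4500
adj(I−A) = [[0.75, 0.25], [0.30, 0.70]]
(I − A)⁻¹ = adj(I−A) / det(I−A) ≈
  [   1.6667     0.5556]
  [   0.6667     1.5556]
x = (I − A)⁻¹ d = adj(I−A)·d / det(I−A), with det(I−A) = 0.4500:
  x_1 = (0.75·220 + 0.25·90) / 0.4500 = 187.50 / 0.4500 ≈ 416.667
  x_2 = (0.30·220 + 0.70·90) / 0.4500 = 129.00 / 0.4500 ≈ 286.667

x_1 = 416.667, x_2 = 286.667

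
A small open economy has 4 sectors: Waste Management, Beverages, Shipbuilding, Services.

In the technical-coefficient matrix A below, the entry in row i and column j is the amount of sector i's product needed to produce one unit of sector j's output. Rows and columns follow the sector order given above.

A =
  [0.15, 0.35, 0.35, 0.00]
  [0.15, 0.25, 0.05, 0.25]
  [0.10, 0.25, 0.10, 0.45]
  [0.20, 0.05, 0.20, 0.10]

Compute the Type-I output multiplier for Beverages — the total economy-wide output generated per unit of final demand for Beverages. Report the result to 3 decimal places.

m_2 = 4.343

I − A =
  [   0.85    -0.35    -0.35     0.00]
  [  -0.15     0.75    -0.05    -0.25]
  [  -0.10    -0.25     0.90    -0.45]
  [  -0.20    -0.05    -0.20     0.90]
Compute the cofactors C_ij = (−1)^(i+j)·(3×3 minor ij) of I−A; the adjugate is their transpose:
adj(I−A) = Cᵀ =
  [ 0.503875   0.338625   0.265125   0.226625]
  [ 0.167000   0.549000   0.145500   0.225250]
  [ 0.183375   0.273375   0.498375   0.325125]
  [ 0.162000   0.166500   0.177750   0.474750]
det(I−A) = Σ_j (I−A)_1j·C_1j = (0.85)(0.503875) + (-0.35)(0.167000) + (-0.35)(0.183375) + (0.00)(0.162000) = 0.3056625
(I − A)⁻¹ = adj(I−A) / det(I−A) ≈
  [   1.6485     1.1078     0.8674     0.7414]
  [   0.5464     1.7961     0.4760     0.7369]
  [   0.5999     0.8944     1.6305     1.0637]
  [   0.5300     0.5447     0.5815     1.5532]
The output multiplier for sector j is the column-j sum of the Leontief inverse (I − A)⁻¹ = adj(I−A) / det(I−A).
Column 2 of adj(I−A): (0.338625, 0.549000, 0.273375, 0.166500); det(I−A) = 0.3056625.
m_2 = (0.338625 + 0.549000 + 0.273375 + 0.166500) / 0.3056625 = 1.3275 / 0.3056625 ≈ 4.343.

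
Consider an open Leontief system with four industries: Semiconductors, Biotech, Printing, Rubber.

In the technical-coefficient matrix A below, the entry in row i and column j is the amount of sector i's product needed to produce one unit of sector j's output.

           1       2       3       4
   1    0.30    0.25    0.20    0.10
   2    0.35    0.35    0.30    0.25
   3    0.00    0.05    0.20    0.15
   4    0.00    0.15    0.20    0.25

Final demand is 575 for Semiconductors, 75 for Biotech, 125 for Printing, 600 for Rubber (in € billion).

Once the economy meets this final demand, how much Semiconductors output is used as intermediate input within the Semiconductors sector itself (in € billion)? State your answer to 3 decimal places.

I − A =
  [   0.70    -0.25    -0.20    -0.10]
  [  -0.35     0.65    -0.30    -0.25]
  [   0.00    -0.05     0.80    -0.15]
  [   0.00    -0.15    -0.20     0.75]
Compute the cofactors C_ij = (−1)^(i+j)·(3×3 minor ij) of I−A; the adjugate is their transpose:
adj(I−A) = Cᵀ =
  [ 0.320000   0.167500   0.176250   0.133750]
  [ 0.199500   0.399000   0.252000   0.210000]
  [ 0.021000   0.042000   0.244125   0.065625]
  [ 0.045500   0.091000   0.115500   0.280000]
det(I−A) = Σ_j (I−A)_1j·C_1j = (0.70)(0.320000) + (-0.25)(0.199500) + (-0.20)(0.021000) + (-0.10)(0.045500) = 0.165375
(I − A)⁻¹ = adj(I−A) / det(I−A) ≈
  [   1.9350     1.0128     1.0658     0.8088]
  [   1.2063     2.4127     1.5238     1.2698]
  [   0.1270     0.2540     1.4762     0.3968]
  [   0.2751     0.5503     0.6984     1.6931]
First solve x = (I − A)⁻¹ d = adj(I−A)·d / det(I−A); in particular x_1 = (0.320000·575 + 0.167500·75 + 0.176250·125 + 0.133750·600) / 0.165375 = 298.84375 / 0.165375 ≈ 1807.06727.
Intermediate flow from 1 to 1: z_11 = a_11 · x_1 = 0.30 × 298.84375 / 0.165375 = 89.653125 / 0.165375 ≈ 542.120.

z_11 = 542.120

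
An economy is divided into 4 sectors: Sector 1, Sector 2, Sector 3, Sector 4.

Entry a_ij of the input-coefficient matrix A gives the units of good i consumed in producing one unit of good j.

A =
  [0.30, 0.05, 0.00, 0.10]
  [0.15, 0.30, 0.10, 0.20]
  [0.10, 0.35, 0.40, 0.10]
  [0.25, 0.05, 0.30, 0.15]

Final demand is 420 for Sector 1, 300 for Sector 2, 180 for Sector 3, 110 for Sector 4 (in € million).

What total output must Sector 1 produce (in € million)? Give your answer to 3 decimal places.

I − A =
  [   0.70    -0.05     0.00    -0.10]
  [  -0.15     0.70    -0.10    -0.20]
  [  -0.10    -0.35     0.60    -0.10]
  [  -0.25    -0.05    -0.30     0.85]
Compute the cofactors C_ij = (−1)^(i+j)·(3×3 minor ij) of I−A; the adjugate is their transpose:
adj(I−A) = Cᵀ =
  [ 0.278750   0.037500   0.028750   0.045000]
  [ 0.119000   0.318000   0.103500   0.101000]
  [ 0.138875   0.209000   0.382375   0.110500]
  [ 0.138000   0.103500   0.149500   0.264500]
det(I−A) = Σ_j (I−A)_1j·C_1j = (0.70)(0.278750) + (-0.05)(0.119000) + (0.00)(0.138875) + (-0.10)(0.138000) = 0.175375
(I − A)⁻¹ = adj(I−A) / det(I−A) ≈
  [   1.5895     0.2138     0.1639     0.2566]
  [   0.6785     1.8133     0.5902     0.5759]
  [   0.7919     1.1917     2.1803     0.6301]
  [   0.7869     0.5902     0.8525     1.5082]
x = (I − A)⁻¹ d = adj(I−A)·d / det(I−A), with det(I−A) = 0.175375:
  x_1 = (0.278750·420 + 0.037500·300 + 0.028750·180 + 0.045000·110) / 0.175375 = 138.45 / 0.175375 ≈ 789.451
  x_2 = (0.119000·420 + 0.318000·300 + 0.103500·180 + 0.101000·110) / 0.175375 = 175.12 / 0.175375 ≈ 998.546
  x_3 = (0.138875·420 + 0.209000·300 + 0.382375·180 + 0.110500·110) / 0.175375 = 202.01 / 0.175375 ≈ 1151.875
  x_4 = (0.138000·420 + 0.103500·300 + 0.149500·180 + 0.264500·110) / 0.175375 = 145.015 / 0.175375 ≈ 826.885

x_1 = 789.451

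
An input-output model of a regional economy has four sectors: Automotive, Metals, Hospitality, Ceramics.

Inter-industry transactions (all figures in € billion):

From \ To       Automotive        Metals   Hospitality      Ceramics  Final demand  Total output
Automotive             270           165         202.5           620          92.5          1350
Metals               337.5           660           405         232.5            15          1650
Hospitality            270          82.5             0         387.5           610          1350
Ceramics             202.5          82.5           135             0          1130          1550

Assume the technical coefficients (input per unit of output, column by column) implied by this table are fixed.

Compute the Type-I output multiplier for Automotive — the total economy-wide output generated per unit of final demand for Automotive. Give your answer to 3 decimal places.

m_A = 3.428

Technical coefficients a_ij = z_ij / X_j:
  a_AA = 270/1350 = 0.20, a_MA = 337.5/1350 = 0.25, a_HA = 270/1350 = 0.20, a_CA = 202.5/1350 = 0.15
  a_AM = 165/1650 = 0.10, a_MM = 660/1650 = 0.40, a_HM = 82.5/1650 = 0.05, a_CM = 82.5/1650 = 0.05
  a_AH = 202.5/1350 = 0.15, a_MH = 405/1350 = 0.30, a_HH = 0/1350 = 0.00, a_CH = 135/1350 = 0.10
  a_AC = 620/1550 = 0.40, a_MC = 232.5/1550 = 0.15, a_HC = 387.5/1550 = 0.25, a_CC = 0/1550 = 0.00
I − A =
  [   0.80    -0.10    -0.15    -0.40]
  [  -0.25     0.60    -0.30    -0.15]
  [  -0.20    -0.05     1.00    -0.25]
  [  -0.15    -0.05    -0.10     1.00]
Compute the cofactors C_ij = (−1)^(i+j)·(3×3 minor ij) of I−A; the adjugate is their transpose:
adj(I−A) = Cᵀ =
  [ 0.558000   0.128875   0.150375   0.280125]
  [ 0.340500   0.676375   0.284875   0.308875]
  [ 0.157750   0.074750   0.405750   0.175750]
  [ 0.116500   0.060625   0.077375   0.417125]
det(I−A) = Σ_j (I−A)_1j·C_1j = (0.80)(0.558000) + (-0.10)(0.340500) + (-0.15)(0.157750) + (-0.40)(0.116500) = 0.3420875
(I − A)⁻¹ = adj(I−A) / det(I−A) ≈
  [   1.6312     0.3767     0.4396     0.8189]
  [   0.9954     1.9772     0.8328     0.9029]
  [   0.4611     0.2185     1.1861     0.5138]
  [   0.3406     0.1772     0.2262     1.2194]
The output multiplier for sector j is the column-j sum of the Leontief inverse (I − A)⁻¹ = adj(I−A) / det(I−A).
Column A of adj(I−A): (0.558000, 0.340500, 0.157750, 0.116500); det(I−A) = 0.3420875.
m_A = (0.558000 + 0.340500 + 0.157750 + 0.116500) / 0.3420875 = 1.17275 / 0.3420875 ≈ 3.428.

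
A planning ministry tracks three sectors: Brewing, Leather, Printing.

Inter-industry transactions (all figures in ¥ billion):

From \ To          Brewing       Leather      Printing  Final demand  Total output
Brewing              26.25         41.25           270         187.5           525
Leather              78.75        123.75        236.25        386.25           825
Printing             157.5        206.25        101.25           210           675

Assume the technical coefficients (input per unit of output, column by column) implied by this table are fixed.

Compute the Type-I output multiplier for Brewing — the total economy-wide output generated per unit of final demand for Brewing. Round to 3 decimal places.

Technical coefficients a_ij = z_ij / X_j:
  a_11 = 26.25/525 = 0.05, a_21 = 78.75/525 = 0.15, a_31 = 157.5/525 = 0.30
  a_12 = 41.25/825 = 0.05, a_22 = 123.75/825 = 0.15, a_32 = 206.25/825 = 0.25
  a_13 = 270/675 = 0.40, a_23 = 236.25/675 = 0.35, a_33 = 101.25/675 = 0.15
I − A =
  [   0.95    -0.05    -0.40]
  [  -0.15     0.85    -0.35]
  [  -0.30    -0.25     0.85]
Cofactors of I−A, C_ij = (−1)^(i+j)·(minor ij) (rows/columns in the sector order above):
  C_11 = (0.85)(0.85) − (-0.35)(-0.25) = 0.6350
  C_12 = −[(-0.15)(0.85) − (-0.35)(-0.30)] = 0.2325
  C_13 = (-0.15)(-0.25) − (0.85)(-0.30) = 0.2925
  C_21 = −[(-0.05)(0.85) − (-0.40)(-0.25)] = 0.1425
  C_22 = (0.95)(0.85) − (-0.40)(-0.30) = 0.6875
  C_23 = −[(0.95)(-0.25) − (-0.05)(-0.30)] = 0.2525
  C_31 = (-0.05)(-0.35) − (-0.40)(0.85) = 0.3575
  C_32 = −[(0.95)(-0.35) − (-0.40)(-0.15)] = 0.3925
  C_33 = (0.95)(0.85) − (-0.05)(-0.15) = 0.8000
det(I−A) = Σ_j (I−A)_1j·C_1j = (0.95)(0.6350) + (-0.05)(0.2325) + (-0.40)(0.2925) = 0.474625
adj(I−A) = Cᵀ =
  [ 0.6350   0.1425   0.3575]
  [ 0.2325   0.6875   0.3925]
  [ 0.2925   0.2525   0.8000]
(I − A)⁻¹ = adj(I−A) / det(I−A) ≈
  [   1.3379     0.3002     0.7532]
  [   0.4899     1.4485     0.8270]
  [   0.6163     0.5320     1.6855]
The output multiplier for sector j is the column-j sum of the Leontief inverse (I − A)⁻¹ = adj(I−A) / det(I−A).
Column 1 of adj(I−A): (0.6350, 0.2325, 0.2925); det(I−A) = 0.474625.
m_1 = (0.6350 + 0.2325 + 0.2925) / 0.474625 = 1.16 / 0.474625 ≈ 2.444.

m_1 = 2.444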